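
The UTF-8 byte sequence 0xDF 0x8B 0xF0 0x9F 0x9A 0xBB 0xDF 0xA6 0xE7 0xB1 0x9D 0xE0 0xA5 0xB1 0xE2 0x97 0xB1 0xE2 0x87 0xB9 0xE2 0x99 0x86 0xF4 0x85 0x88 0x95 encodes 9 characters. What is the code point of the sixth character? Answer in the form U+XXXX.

Offset 0: leading byte 0xDF = 11011111 → 2-byte char #1 = DF 8B.
Offset 2: leading byte 0xF0 = 11110000 → 4-byte char #2 = F0 9F 9A BB.
Offset 6: leading byte 0xDF = 11011111 → 2-byte char #3 = DF A6.
Offset 8: leading byte 0xE7 = 11100111 → 3-byte char #4 = E7 B1 9D.
Offset 11: leading byte 0xE0 = 11100000 → 3-byte char #5 = E0 A5 B1.
Offset 14: leading byte 0xE2 = 11100010 → 3-byte char #6 = E2 97 B1.
Leading byte 0xE2 = 11100010 matches 1110xxxx → 3-byte sequence.
Byte 1: 0xE2 = 11100010, payload 0010 (4 bits).
Byte 2: 0x97 = 10010111 (10xxxxxx ✓), payload 010111.
Byte 3: 0xB1 = 10110001 (10xxxxxx ✓), payload 110001.
Concatenate: 0010010111110001 = 0x25F1 (16 bits → U+25F1).

U+25F1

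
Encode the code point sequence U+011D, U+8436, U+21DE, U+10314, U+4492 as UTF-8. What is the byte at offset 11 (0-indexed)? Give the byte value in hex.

U+011D → 2-byte form C4 9D at offsets 0–1.
U+8436 → 3-byte form E8 90 B6 at offsets 2–4.
U+21DE → 3-byte form E2 87 9E at offsets 5–7.
U+10314 → 4-byte form F0 90 8C 94 at offsets 8–11.
Offset 11 falls in char 4's range; it's byte 4 of F0 90 8C 94 = 0x94.

0x94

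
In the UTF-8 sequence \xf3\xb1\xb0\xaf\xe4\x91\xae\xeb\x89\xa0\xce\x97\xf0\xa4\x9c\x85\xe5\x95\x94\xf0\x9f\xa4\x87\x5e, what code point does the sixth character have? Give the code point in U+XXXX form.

Offset 0: leading byte 0xF3 = 11110011 → 4-byte char #1 = F3 B1 B0 AF.
Offset 4: leading byte 0xE4 = 11100100 → 3-byte char #2 = E4 91 AE.
Offset 7: leading byte 0xEB = 11101011 → 3-byte char #3 = EB 89 A0.
Offset 10: leading byte 0xCE = 11001110 → 2-byte char #4 = CE 97.
Offset 12: leading byte 0xF0 = 11110000 → 4-byte char #5 = F0 A4 9C 85.
Offset 16: leading byte 0xE5 = 11100101 → 3-byte char #6 = E5 95 94.
Leading byte 0xE5 = 11100101 matches 1110xxxx → 3-byte sequence.
Byte 1: 0xE5 = 11100101, payload 0101 (4 bits).
Byte 2: 0x95 = 10010101 (10xxxxxx ✓), payload 010101.
Byte 3: 0x94 = 10010100 (10xxxxxx ✓), payload 010100.
Concatenate: 0101010101010100 = 0x5554 (16 bits → U+5554).

U+5554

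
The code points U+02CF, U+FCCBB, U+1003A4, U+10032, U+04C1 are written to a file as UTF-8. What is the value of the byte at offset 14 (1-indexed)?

1-indexed offset 14 is 0-indexed offset 13.
U+02CF → 2-byte form CB 8F at offsets 0–1.
U+FCCBB → 4-byte form F3 BC B2 BB at offsets 2–5.
U+1003A4 → 4-byte form F4 80 8E A4 at offsets 6–9.
U+10032 → 4-byte form F0 90 80 B2 at offsets 10–13.
Offset 13 falls in char 4's range; it's byte 4 of F0 90 80 B2 = 0xB2.

0xB2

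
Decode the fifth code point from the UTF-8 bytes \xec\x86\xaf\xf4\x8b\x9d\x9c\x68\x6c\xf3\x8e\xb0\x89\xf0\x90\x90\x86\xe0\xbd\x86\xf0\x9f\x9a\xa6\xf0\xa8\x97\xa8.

U+CEC09

Offset 0: leading byte 0xEC = 11101100 → 3-byte char #1 = EC 86 AF.
Offset 3: leading byte 0xF4 = 11110100 → 4-byte char #2 = F4 8B 9D 9C.
Offset 7: leading byte 0x68 = 01101000 → 1-byte char #3 = 68.
Offset 8: leading byte 0x6C = 01101100 → 1-byte char #4 = 6C.
Offset 9: leading byte 0xF3 = 11110011 → 4-byte char #5 = F3 8E B0 89.
Leading byte 0xF3 = 11110011 matches 11110xxx → 4-byte sequence.
Byte 1: 0xF3 = 11110011, payload 011 (3 bits).
Byte 2: 0x8E = 10001110 (10xxxxxx ✓), payload 001110.
Byte 3: 0xB0 = 10110000 (10xxxxxx ✓), payload 110000.
Byte 4: 0x89 = 10001001 (10xxxxxx ✓), payload 001001.
Concatenate: 011001110110000001001 = 0xCEC09 (21 bits → U+CEC09).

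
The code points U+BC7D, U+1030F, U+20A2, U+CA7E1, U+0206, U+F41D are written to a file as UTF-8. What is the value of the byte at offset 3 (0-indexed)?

U+BC7D → 3-byte form EB B1 BD at offsets 0–2.
U+1030F → 4-byte form F0 90 8C 8F at offsets 3–6.
Offset 3 falls in char 2's range; it's byte 1 of F0 90 8C 8F = 0xF0.

0xF0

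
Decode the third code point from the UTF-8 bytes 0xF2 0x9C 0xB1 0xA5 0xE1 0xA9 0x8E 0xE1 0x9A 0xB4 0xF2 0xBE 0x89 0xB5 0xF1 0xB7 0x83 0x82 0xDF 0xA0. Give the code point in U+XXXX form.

U+16B4

Offset 0: leading byte 0xF2 = 11110010 → 4-byte char #1 = F2 9C B1 A5.
Offset 4: leading byte 0xE1 = 11100001 → 3-byte char #2 = E1 A9 8E.
Offset 7: leading byte 0xE1 = 11100001 → 3-byte char #3 = E1 9A B4.
Leading byte 0xE1 = 11100001 matches 1110xxxx → 3-byte sequence.
Byte 1: 0xE1 = 11100001, payload 0001 (4 bits).
Byte 2: 0x9A = 10011010 (10xxxxxx ✓), payload 011010.
Byte 3: 0xB4 = 10110100 (10xxxxxx ✓), payload 110100.
Concatenate: 0001011010110100 = 0x16B4 (16 bits → U+16B4).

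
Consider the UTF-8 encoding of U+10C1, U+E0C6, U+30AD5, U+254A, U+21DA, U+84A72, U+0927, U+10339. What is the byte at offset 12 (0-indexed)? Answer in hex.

U+10C1 → 3-byte form E1 83 81 at offsets 0–2.
U+E0C6 → 3-byte form EE 83 86 at offsets 3–5.
U+30AD5 → 4-byte form F0 B0 AB 95 at offsets 6–9.
U+254A → 3-byte form E2 95 8A at offsets 10–12.
Offset 12 falls in char 4's range; it's byte 3 of E2 95 8A = 0x8A.

0x8A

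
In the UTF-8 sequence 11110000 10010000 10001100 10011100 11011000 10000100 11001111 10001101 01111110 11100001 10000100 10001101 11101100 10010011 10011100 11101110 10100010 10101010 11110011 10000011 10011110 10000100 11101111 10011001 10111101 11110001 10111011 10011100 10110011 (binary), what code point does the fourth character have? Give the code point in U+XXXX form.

Offset 0: leading byte 0xF0 = 11110000 → 4-byte char #1 = F0 90 8C 9C.
Offset 4: leading byte 0xD8 = 11011000 → 2-byte char #2 = D8 84.
Offset 6: leading byte 0xCF = 11001111 → 2-byte char #3 = CF 8D.
Offset 8: leading byte 0x7E = 01111110 → 1-byte char #4 = 7E.
Leading byte 0x7E = 01111110 matches 0xxxxxxx → 1-byte sequence.
Byte 1: 0x7E = 01111110, payload 1111110 (7 bits).
Concatenate: 1111110 = 0x7E (7 bits → U+007E).

U+007E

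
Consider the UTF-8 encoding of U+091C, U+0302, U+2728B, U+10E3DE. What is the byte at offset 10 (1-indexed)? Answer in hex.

0xF4

1-indexed offset 10 is 0-indexed offset 9.
U+091C → 3-byte form E0 A4 9C at offsets 0–2.
U+0302 → 2-byte form CC 82 at offsets 3–4.
U+2728B → 4-byte form F0 A7 8A 8B at offsets 5–8.
U+10E3DE → 4-byte form F4 8E 8F 9E at offsets 9–12.
Offset 9 falls in char 4's range; it's byte 1 of F4 8E 8F 9E = 0xF4.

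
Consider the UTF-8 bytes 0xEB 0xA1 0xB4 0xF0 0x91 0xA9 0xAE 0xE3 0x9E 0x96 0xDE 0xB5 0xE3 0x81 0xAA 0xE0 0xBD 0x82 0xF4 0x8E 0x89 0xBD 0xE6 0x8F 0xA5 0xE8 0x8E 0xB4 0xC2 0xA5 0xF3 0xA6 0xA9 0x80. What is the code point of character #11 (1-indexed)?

U+E6A40

Offset 0: leading byte 0xEB = 11101011 → 3-byte char #1 = EB A1 B4.
Offset 3: leading byte 0xF0 = 11110000 → 4-byte char #2 = F0 91 A9 AE.
Offset 7: leading byte 0xE3 = 11100011 → 3-byte char #3 = E3 9E 96.
Offset 10: leading byte 0xDE = 11011110 → 2-byte char #4 = DE B5.
Offset 12: leading byte 0xE3 = 11100011 → 3-byte char #5 = E3 81 AA.
Offset 15: leading byte 0xE0 = 11100000 → 3-byte char #6 = E0 BD 82.
Offset 18: leading byte 0xF4 = 11110100 → 4-byte char #7 = F4 8E 89 BD.
Offset 22: leading byte 0xE6 = 11100110 → 3-byte char #8 = E6 8F A5.
Offset 25: leading byte 0xE8 = 11101000 → 3-byte char #9 = E8 8E B4.
Offset 28: leading byte 0xC2 = 11000010 → 2-byte char #10 = C2 A5.
Offset 30: leading byte 0xF3 = 11110011 → 4-byte char #11 = F3 A6 A9 80.
Leading byte 0xF3 = 11110011 matches 11110xxx → 4-byte sequence.
Byte 1: 0xF3 = 11110011, payload 011 (3 bits).
Byte 2: 0xA6 = 10100110 (10xxxxxx ✓), payload 100110.
Byte 3: 0xA9 = 10101001 (10xxxxxx ✓), payload 101001.
Byte 4: 0x80 = 10000000 (10xxxxxx ✓), payload 000000.
Concatenate: 011100110101001000000 = 0xE6A40 (21 bits → U+E6A40).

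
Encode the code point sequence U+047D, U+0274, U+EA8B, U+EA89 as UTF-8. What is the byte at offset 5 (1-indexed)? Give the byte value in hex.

0xEE

1-indexed offset 5 is 0-indexed offset 4.
U+047D → 2-byte form D1 BD at offsets 0–1.
U+0274 → 2-byte form C9 B4 at offsets 2–3.
U+EA8B → 3-byte form EE AA 8B at offsets 4–6.
Offset 4 falls in char 3's range; it's byte 1 of EE AA 8B = 0xEE.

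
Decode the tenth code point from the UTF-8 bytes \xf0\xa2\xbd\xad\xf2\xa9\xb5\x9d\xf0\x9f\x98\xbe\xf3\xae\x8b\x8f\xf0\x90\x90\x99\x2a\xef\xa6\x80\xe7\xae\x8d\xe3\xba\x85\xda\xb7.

U+06B7

Offset 0: leading byte 0xF0 = 11110000 → 4-byte char #1 = F0 A2 BD AD.
Offset 4: leading byte 0xF2 = 11110010 → 4-byte char #2 = F2 A9 B5 9D.
Offset 8: leading byte 0xF0 = 11110000 → 4-byte char #3 = F0 9F 98 BE.
Offset 12: leading byte 0xF3 = 11110011 → 4-byte char #4 = F3 AE 8B 8F.
Offset 16: leading byte 0xF0 = 11110000 → 4-byte char #5 = F0 90 90 99.
Offset 20: leading byte 0x2A = 00101010 → 1-byte char #6 = 2A.
Offset 21: leading byte 0xEF = 11101111 → 3-byte char #7 = EF A6 80.
Offset 24: leading byte 0xE7 = 11100111 → 3-byte char #8 = E7 AE 8D.
Offset 27: leading byte 0xE3 = 11100011 → 3-byte char #9 = E3 BA 85.
Offset 30: leading byte 0xDA = 11011010 → 2-byte char #10 = DA B7.
Leading byte 0xDA = 11011010 matches 110xxxxx → 2-byte sequence.
Byte 1: 0xDA = 11011010, payload 11010 (5 bits).
Byte 2: 0xB7 = 10110111 (10xxxxxx ✓), payload 110111.
Concatenate: 11010110111 = 0x6B7 (11 bits → U+06B7).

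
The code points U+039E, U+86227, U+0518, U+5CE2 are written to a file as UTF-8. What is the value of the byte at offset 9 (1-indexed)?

0xE5

1-indexed offset 9 is 0-indexed offset 8.
U+039E → 2-byte form CE 9E at offsets 0–1.
U+86227 → 4-byte form F2 86 88 A7 at offsets 2–5.
U+0518 → 2-byte form D4 98 at offsets 6–7.
U+5CE2 → 3-byte form E5 B3 A2 at offsets 8–10.
Offset 8 falls in char 4's range; it's byte 1 of E5 B3 A2 = 0xE5.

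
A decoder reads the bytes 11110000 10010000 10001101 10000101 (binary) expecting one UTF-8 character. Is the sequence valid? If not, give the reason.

valid

Leading byte 0xF0 = 11110000 → 4-byte form.
Continuation bytes 0x90=10010000, 0x8D=10001101, 0x85=10000101 all match 10xxxxxx.
Decoded value 0x10345 is ≥ 0x10000 (shortest form) and not a surrogate.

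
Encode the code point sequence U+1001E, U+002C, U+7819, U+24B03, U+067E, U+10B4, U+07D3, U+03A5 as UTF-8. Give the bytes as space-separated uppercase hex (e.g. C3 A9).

F0 90 80 9E 2C E7 A0 99 F0 A4 AC 83 D9 BE E1 82 B4 DF 93 CE A5

U+1001E: 4-byte form → F0 90 80 9E.
U+002C: 1-byte form → 2C.
U+7819: 3-byte form → E7 A0 99.
U+24B03: 4-byte form → F0 A4 AC 83.
U+067E: 2-byte form → D9 BE.
U+10B4: 3-byte form → E1 82 B4.
U+07D3: 2-byte form → DF 93.
U+03A5: 2-byte form → CE A5.
Concatenated (21 bytes): F0 90 80 9E 2C E7 A0 99 F0 A4 AC 83 D9 BE E1 82 B4 DF 93 CE A5.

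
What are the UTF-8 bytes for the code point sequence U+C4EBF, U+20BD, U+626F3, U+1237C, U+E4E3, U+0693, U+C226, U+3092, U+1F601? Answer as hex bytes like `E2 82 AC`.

F3 84 BA BF E2 82 BD F1 A2 9B B3 F0 92 8D BC EE 93 A3 DA 93 EC 88 A6 E3 82 92 F0 9F 98 81

U+C4EBF: 4-byte form → F3 84 BA BF.
U+20BD: 3-byte form → E2 82 BD.
U+626F3: 4-byte form → F1 A2 9B B3.
U+1237C: 4-byte form → F0 92 8D BC.
U+E4E3: 3-byte form → EE 93 A3.
U+0693: 2-byte form → DA 93.
U+C226: 3-byte form → EC 88 A6.
U+3092: 3-byte form → E3 82 92.
U+1F601: 4-byte form → F0 9F 98 81.
Concatenated (30 bytes): F3 84 BA BF E2 82 BD F1 A2 9B B3 F0 92 8D BC EE 93 A3 DA 93 EC 88 A6 E3 82 92 F0 9F 98 81.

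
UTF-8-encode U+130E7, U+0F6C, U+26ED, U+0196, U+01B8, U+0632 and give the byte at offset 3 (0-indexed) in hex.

0xA7

U+130E7 → 4-byte form F0 93 83 A7 at offsets 0–3.
Offset 3 falls in char 1's range; it's byte 4 of F0 93 83 A7 = 0xA7.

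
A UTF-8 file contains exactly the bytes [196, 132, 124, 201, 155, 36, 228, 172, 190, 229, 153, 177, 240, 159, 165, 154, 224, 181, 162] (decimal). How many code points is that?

8

Byte at offset 0: 0xC4 = 11000100 → 2-byte char (#1). Advance 2.
Byte at offset 2: 0x7C = 01111100 → 1-byte char (#2). Advance 1.
Byte at offset 3: 0xC9 = 11001001 → 2-byte char (#3). Advance 2.
Byte at offset 5: 0x24 = 00100100 → 1-byte char (#4). Advance 1.
Byte at offset 6: 0xE4 = 11100100 → 3-byte char (#5). Advance 3.
Byte at offset 9: 0xE5 = 11100101 → 3-byte char (#6). Advance 3.
Byte at offset 12: 0xF0 = 11110000 → 4-byte char (#7). Advance 4.
Byte at offset 16: 0xE0 = 11100000 → 3-byte char (#8). Advance 3.
Reached end at offset 19 after 8 code points.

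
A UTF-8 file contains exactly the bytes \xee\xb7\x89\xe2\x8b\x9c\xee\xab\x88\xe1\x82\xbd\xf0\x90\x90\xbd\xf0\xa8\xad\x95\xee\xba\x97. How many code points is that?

Byte at offset 0: 0xEE = 11101110 → 3-byte char (#1). Advance 3.
Byte at offset 3: 0xE2 = 11100010 → 3-byte char (#2). Advance 3.
Byte at offset 6: 0xEE = 11101110 → 3-byte char (#3). Advance 3.
Byte at offset 9: 0xE1 = 11100001 → 3-byte char (#4). Advance 3.
Byte at offset 12: 0xF0 = 11110000 → 4-byte char (#5). Advance 4.
Byte at offset 16: 0xF0 = 11110000 → 4-byte char (#6). Advance 4.
Byte at offset 20: 0xEE = 11101110 → 3-byte char (#7). Advance 3.
Reached end at offset 23 after 7 code points.

7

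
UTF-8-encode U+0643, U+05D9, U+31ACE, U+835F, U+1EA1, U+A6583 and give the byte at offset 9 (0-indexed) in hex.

U+0643 → 2-byte form D9 83 at offsets 0–1.
U+05D9 → 2-byte form D7 99 at offsets 2–3.
U+31ACE → 4-byte form F0 B1 AB 8E at offsets 4–7.
U+835F → 3-byte form E8 8D 9F at offsets 8–10.
Offset 9 falls in char 4's range; it's byte 2 of E8 8D 9F = 0x8D.

0x8D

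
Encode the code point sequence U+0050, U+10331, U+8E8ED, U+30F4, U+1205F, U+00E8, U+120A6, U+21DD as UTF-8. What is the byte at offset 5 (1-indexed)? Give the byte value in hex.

0xB1

1-indexed offset 5 is 0-indexed offset 4.
U+0050 → 1-byte form 50 at offsets 0–0.
U+10331 → 4-byte form F0 90 8C B1 at offsets 1–4.
Offset 4 falls in char 2's range; it's byte 4 of F0 90 8C B1 = 0xB1.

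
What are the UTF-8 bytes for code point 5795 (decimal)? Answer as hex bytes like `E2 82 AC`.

U+16A3 = 0x16A3 = 5795 decimal. In range U+0800–U+FFFF → 3-byte form: 1110xxxx 10xxxxxx 10xxxxxx.
Binary (16 bits): 0001011010100011.
Split 4+6+6: 0001 | 011010 | 100011.
Byte 1: 11100001 = 0xE1.
Byte 2: 10011010 = 0x9A.
Byte 3: 10100011 = 0xA3.

E1 9A A3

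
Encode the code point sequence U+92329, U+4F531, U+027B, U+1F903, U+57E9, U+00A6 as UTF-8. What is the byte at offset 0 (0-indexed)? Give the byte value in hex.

0xF2

U+92329 → 4-byte form F2 92 8C A9 at offsets 0–3.
Offset 0 falls in char 1's range; it's byte 1 of F2 92 8C A9 = 0xF2.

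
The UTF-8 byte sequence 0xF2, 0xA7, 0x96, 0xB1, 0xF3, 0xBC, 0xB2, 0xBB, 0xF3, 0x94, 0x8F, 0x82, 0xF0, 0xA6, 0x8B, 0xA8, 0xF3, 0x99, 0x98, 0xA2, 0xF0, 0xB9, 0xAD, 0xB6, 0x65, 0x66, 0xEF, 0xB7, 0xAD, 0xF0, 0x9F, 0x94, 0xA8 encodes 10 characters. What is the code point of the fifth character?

Offset 0: leading byte 0xF2 = 11110010 → 4-byte char #1 = F2 A7 96 B1.
Offset 4: leading byte 0xF3 = 11110011 → 4-byte char #2 = F3 BC B2 BB.
Offset 8: leading byte 0xF3 = 11110011 → 4-byte char #3 = F3 94 8F 82.
Offset 12: leading byte 0xF0 = 11110000 → 4-byte char #4 = F0 A6 8B A8.
Offset 16: leading byte 0xF3 = 11110011 → 4-byte char #5 = F3 99 98 A2.
Leading byte 0xF3 = 11110011 matches 11110xxx → 4-byte sequence.
Byte 1: 0xF3 = 11110011, payload 011 (3 bits).
Byte 2: 0x99 = 10011001 (10xxxxxx ✓), payload 011001.
Byte 3: 0x98 = 10011000 (10xxxxxx ✓), payload 011000.
Byte 4: 0xA2 = 10100010 (10xxxxxx ✓), payload 100010.
Concatenate: 011011001011000100010 = 0xD9622 (21 bits → U+D9622).

U+D9622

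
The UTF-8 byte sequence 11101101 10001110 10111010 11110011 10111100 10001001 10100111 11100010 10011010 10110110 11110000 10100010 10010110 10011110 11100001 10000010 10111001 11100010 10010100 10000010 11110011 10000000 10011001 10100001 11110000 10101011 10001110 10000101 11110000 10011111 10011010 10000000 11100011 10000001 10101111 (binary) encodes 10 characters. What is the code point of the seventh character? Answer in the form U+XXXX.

Offset 0: leading byte 0xED = 11101101 → 3-byte char #1 = ED 8E BA.
Offset 3: leading byte 0xF3 = 11110011 → 4-byte char #2 = F3 BC 89 A7.
Offset 7: leading byte 0xE2 = 11100010 → 3-byte char #3 = E2 9A B6.
Offset 10: leading byte 0xF0 = 11110000 → 4-byte char #4 = F0 A2 96 9E.
Offset 14: leading byte 0xE1 = 11100001 → 3-byte char #5 = E1 82 B9.
Offset 17: leading byte 0xE2 = 11100010 → 3-byte char #6 = E2 94 82.
Offset 20: leading byte 0xF3 = 11110011 → 4-byte char #7 = F3 80 99 A1.
Leading byte 0xF3 = 11110011 matches 11110xxx → 4-byte sequence.
Byte 1: 0xF3 = 11110011, payload 011 (3 bits).
Byte 2: 0x80 = 10000000 (10xxxxxx ✓), payload 000000.
Byte 3: 0x99 = 10011001 (10xxxxxx ✓), payload 011001.
Byte 4: 0xA1 = 10100001 (10xxxxxx ✓), payload 100001.
Concatenate: 011000000011001100001 = 0xC0661 (21 bits → U+C0661).

U+C0661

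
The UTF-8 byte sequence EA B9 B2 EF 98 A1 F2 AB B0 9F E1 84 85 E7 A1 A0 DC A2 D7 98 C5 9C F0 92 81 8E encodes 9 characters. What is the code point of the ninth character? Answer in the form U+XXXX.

U+1204E

Offset 0: leading byte 0xEA = 11101010 → 3-byte char #1 = EA B9 B2.
Offset 3: leading byte 0xEF = 11101111 → 3-byte char #2 = EF 98 A1.
Offset 6: leading byte 0xF2 = 11110010 → 4-byte char #3 = F2 AB B0 9F.
Offset 10: leading byte 0xE1 = 11100001 → 3-byte char #4 = E1 84 85.
Offset 13: leading byte 0xE7 = 11100111 → 3-byte char #5 = E7 A1 A0.
Offset 16: leading byte 0xDC = 11011100 → 2-byte char #6 = DC A2.
Offset 18: leading byte 0xD7 = 11010111 → 2-byte char #7 = D7 98.
Offset 20: leading byte 0xC5 = 11000101 → 2-byte char #8 = C5 9C.
Offset 22: leading byte 0xF0 = 11110000 → 4-byte char #9 = F0 92 81 8E.
Leading byte 0xF0 = 11110000 matches 11110xxx → 4-byte sequence.
Byte 1: 0xF0 = 11110000, payload 000 (3 bits).
Byte 2: 0x92 = 10010010 (10xxxxxx ✓), payload 010010.
Byte 3: 0x81 = 10000001 (10xxxxxx ✓), payload 000001.
Byte 4: 0x8E = 10001110 (10xxxxxx ✓), payload 001110.
Concatenate: 000010010000001001110 = 0x1204E (21 bits → U+1204E).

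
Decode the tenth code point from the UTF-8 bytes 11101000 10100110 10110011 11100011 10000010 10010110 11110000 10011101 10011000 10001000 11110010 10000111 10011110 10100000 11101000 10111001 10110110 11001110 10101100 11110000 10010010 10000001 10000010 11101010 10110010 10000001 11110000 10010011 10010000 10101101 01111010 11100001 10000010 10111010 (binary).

Offset 0: leading byte 0xE8 = 11101000 → 3-byte char #1 = E8 A6 B3.
Offset 3: leading byte 0xE3 = 11100011 → 3-byte char #2 = E3 82 96.
Offset 6: leading byte 0xF0 = 11110000 → 4-byte char #3 = F0 9D 98 88.
Offset 10: leading byte 0xF2 = 11110010 → 4-byte char #4 = F2 87 9E A0.
Offset 14: leading byte 0xE8 = 11101000 → 3-byte char #5 = E8 B9 B6.
Offset 17: leading byte 0xCE = 11001110 → 2-byte char #6 = CE AC.
Offset 19: leading byte 0xF0 = 11110000 → 4-byte char #7 = F0 92 81 82.
Offset 23: leading byte 0xEA = 11101010 → 3-byte char #8 = EA B2 81.
Offset 26: leading byte 0xF0 = 11110000 → 4-byte char #9 = F0 93 90 AD.
Offset 30: leading byte 0x7A = 01111010 → 1-byte char #10 = 7A.
Leading byte 0x7A = 01111010 matches 0xxxxxxx → 1-byte sequence.
Byte 1: 0x7A = 01111010, payload 1111010 (7 bits).
Concatenate: 1111010 = 0x7A (7 bits → U+007A).

U+007A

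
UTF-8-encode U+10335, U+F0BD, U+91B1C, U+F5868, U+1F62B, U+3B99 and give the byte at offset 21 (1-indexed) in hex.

1-indexed offset 21 is 0-indexed offset 20.
U+10335 → 4-byte form F0 90 8C B5 at offsets 0–3.
U+F0BD → 3-byte form EF 82 BD at offsets 4–6.
U+91B1C → 4-byte form F2 91 AC 9C at offsets 7–10.
U+F5868 → 4-byte form F3 B5 A1 A8 at offsets 11–14.
U+1F62B → 4-byte form F0 9F 98 AB at offsets 15–18.
U+3B99 → 3-byte form E3 AE 99 at offsets 19–21.
Offset 20 falls in char 6's range; it's byte 2 of E3 AE 99 = 0xAE.

0xAE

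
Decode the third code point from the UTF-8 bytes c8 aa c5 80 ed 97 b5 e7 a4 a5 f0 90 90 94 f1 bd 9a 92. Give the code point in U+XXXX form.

U+D5F5

Offset 0: leading byte 0xC8 = 11001000 → 2-byte char #1 = C8 AA.
Offset 2: leading byte 0xC5 = 11000101 → 2-byte char #2 = C5 80.
Offset 4: leading byte 0xED = 11101101 → 3-byte char #3 = ED 97 B5.
Leading byte 0xED = 11101101 matches 1110xxxx → 3-byte sequence.
Byte 1: 0xED = 11101101, payload 1101 (4 bits).
Byte 2: 0x97 = 10010111 (10xxxxxx ✓), payload 010111.
Byte 3: 0xB5 = 10110101 (10xxxxxx ✓), payload 110101.
Concatenate: 1101010111110101 = 0xD5F5 (16 bits → U+D5F5).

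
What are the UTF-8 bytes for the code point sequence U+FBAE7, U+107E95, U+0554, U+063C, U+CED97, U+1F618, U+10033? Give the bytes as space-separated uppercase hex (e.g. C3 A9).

U+FBAE7: 4-byte form → F3 BB AB A7.
U+107E95: 4-byte form → F4 87 BA 95.
U+0554: 2-byte form → D5 94.
U+063C: 2-byte form → D8 BC.
U+CED97: 4-byte form → F3 8E B6 97.
U+1F618: 4-byte form → F0 9F 98 98.
U+10033: 4-byte form → F0 90 80 B3.
Concatenated (24 bytes): F3 BB AB A7 F4 87 BA 95 D5 94 D8 BC F3 8E B6 97 F0 9F 98 98 F0 90 80 B3.

F3 BB AB A7 F4 87 BA 95 D5 94 D8 BC F3 8E B6 97 F0 9F 98 98 F0 90 80 B3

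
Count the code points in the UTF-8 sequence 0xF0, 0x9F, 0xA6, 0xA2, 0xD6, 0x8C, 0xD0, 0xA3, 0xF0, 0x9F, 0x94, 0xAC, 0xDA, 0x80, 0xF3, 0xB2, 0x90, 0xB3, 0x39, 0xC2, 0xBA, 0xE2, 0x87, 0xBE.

Byte at offset 0: 0xF0 = 11110000 → 4-byte char (#1). Advance 4.
Byte at offset 4: 0xD6 = 11010110 → 2-byte char (#2). Advance 2.
Byte at offset 6: 0xD0 = 11010000 → 2-byte char (#3). Advance 2.
Byte at offset 8: 0xF0 = 11110000 → 4-byte char (#4). Advance 4.
Byte at offset 12: 0xDA = 11011010 → 2-byte char (#5). Advance 2.
Byte at offset 14: 0xF3 = 11110011 → 4-byte char (#6). Advance 4.
Byte at offset 18: 0x39 = 00111001 → 1-byte char (#7). Advance 1.
Byte at offset 19: 0xC2 = 11000010 → 2-byte char (#8). Advance 2.
Byte at offset 21: 0xE2 = 11100010 → 3-byte char (#9). Advance 3.
Reached end at offset 24 after 9 code points.

9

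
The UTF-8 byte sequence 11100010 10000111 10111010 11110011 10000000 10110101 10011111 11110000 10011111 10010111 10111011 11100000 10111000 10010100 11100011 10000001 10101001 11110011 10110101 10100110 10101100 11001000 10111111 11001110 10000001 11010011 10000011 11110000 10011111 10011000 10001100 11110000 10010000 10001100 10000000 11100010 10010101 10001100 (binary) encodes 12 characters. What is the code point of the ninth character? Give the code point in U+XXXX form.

U+04C3

Offset 0: leading byte 0xE2 = 11100010 → 3-byte char #1 = E2 87 BA.
Offset 3: leading byte 0xF3 = 11110011 → 4-byte char #2 = F3 80 B5 9F.
Offset 7: leading byte 0xF0 = 11110000 → 4-byte char #3 = F0 9F 97 BB.
Offset 11: leading byte 0xE0 = 11100000 → 3-byte char #4 = E0 B8 94.
Offset 14: leading byte 0xE3 = 11100011 → 3-byte char #5 = E3 81 A9.
Offset 17: leading byte 0xF3 = 11110011 → 4-byte char #6 = F3 B5 A6 AC.
Offset 21: leading byte 0xC8 = 11001000 → 2-byte char #7 = C8 BF.
Offset 23: leading byte 0xCE = 11001110 → 2-byte char #8 = CE 81.
Offset 25: leading byte 0xD3 = 11010011 → 2-byte char #9 = D3 83.
Leading byte 0xD3 = 11010011 matches 110xxxxx → 2-byte sequence.
Byte 1: 0xD3 = 11010011, payload 10011 (5 bits).
Byte 2: 0x83 = 10000011 (10xxxxxx ✓), payload 000011.
Concatenate: 10011000011 = 0x4C3 (11 bits → U+04C3).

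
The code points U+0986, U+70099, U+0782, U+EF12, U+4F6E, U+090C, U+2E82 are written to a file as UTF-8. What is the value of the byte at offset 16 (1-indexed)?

0xE0

1-indexed offset 16 is 0-indexed offset 15.
U+0986 → 3-byte form E0 A6 86 at offsets 0–2.
U+70099 → 4-byte form F1 B0 82 99 at offsets 3–6.
U+0782 → 2-byte form DE 82 at offsets 7–8.
U+EF12 → 3-byte form EE BC 92 at offsets 9–11.
U+4F6E → 3-byte form E4 BD AE at offsets 12–14.
U+090C → 3-byte form E0 A4 8C at offsets 15–17.
Offset 15 falls in char 6's range; it's byte 1 of E0 A4 8C = 0xE0.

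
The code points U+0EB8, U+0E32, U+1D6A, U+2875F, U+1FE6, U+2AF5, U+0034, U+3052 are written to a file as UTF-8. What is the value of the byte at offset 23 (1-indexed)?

0x92

1-indexed offset 23 is 0-indexed offset 22.
U+0EB8 → 3-byte form E0 BA B8 at offsets 0–2.
U+0E32 → 3-byte form E0 B8 B2 at offsets 3–5.
U+1D6A → 3-byte form E1 B5 AA at offsets 6–8.
U+2875F → 4-byte form F0 A8 9D 9F at offsets 9–12.
U+1FE6 → 3-byte form E1 BF A6 at offsets 13–15.
U+2AF5 → 3-byte form E2 AB B5 at offsets 16–18.
U+0034 → 1-byte form 34 at offsets 19–19.
U+3052 → 3-byte form E3 81 92 at offsets 20–22.
Offset 22 falls in char 8's range; it's byte 3 of E3 81 92 = 0x92.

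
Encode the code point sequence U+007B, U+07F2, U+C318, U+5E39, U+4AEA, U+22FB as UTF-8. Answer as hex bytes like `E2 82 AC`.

U+007B: 1-byte form → 7B.
U+07F2: 2-byte form → DF B2.
U+C318: 3-byte form → EC 8C 98.
U+5E39: 3-byte form → E5 B8 B9.
U+4AEA: 3-byte form → E4 AB AA.
U+22FB: 3-byte form → E2 8B BB.
Concatenated (15 bytes): 7B DF B2 EC 8C 98 E5 B8 B9 E4 AB AA E2 8B BB.

7B DF B2 EC 8C 98 E5 B8 B9 E4 AB AA E2 8B BB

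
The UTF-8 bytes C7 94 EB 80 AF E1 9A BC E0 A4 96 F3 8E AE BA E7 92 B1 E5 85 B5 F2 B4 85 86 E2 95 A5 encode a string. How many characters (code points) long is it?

9

Byte at offset 0: 0xC7 = 11000111 → 2-byte char (#1). Advance 2.
Byte at offset 2: 0xEB = 11101011 → 3-byte char (#2). Advance 3.
Byte at offset 5: 0xE1 = 11100001 → 3-byte char (#3). Advance 3.
Byte at offset 8: 0xE0 = 11100000 → 3-byte char (#4). Advance 3.
Byte at offset 11: 0xF3 = 11110011 → 4-byte char (#5). Advance 4.
Byte at offset 15: 0xE7 = 11100111 → 3-byte char (#6). Advance 3.
Byte at offset 18: 0xE5 = 11100101 → 3-byte char (#7). Advance 3.
Byte at offset 21: 0xF2 = 11110010 → 4-byte char (#8). Advance 4.
Byte at offset 25: 0xE2 = 11100010 → 3-byte char (#9). Advance 3.
Reached end at offset 28 after 9 code points.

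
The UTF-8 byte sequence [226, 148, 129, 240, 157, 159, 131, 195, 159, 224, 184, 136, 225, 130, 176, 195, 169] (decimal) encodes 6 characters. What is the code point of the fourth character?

Offset 0: leading byte 0xE2 = 11100010 → 3-byte char #1 = E2 94 81.
Offset 3: leading byte 0xF0 = 11110000 → 4-byte char #2 = F0 9D 9F 83.
Offset 7: leading byte 0xC3 = 11000011 → 2-byte char #3 = C3 9F.
Offset 9: leading byte 0xE0 = 11100000 → 3-byte char #4 = E0 B8 88.
Leading byte 0xE0 = 11100000 matches 1110xxxx → 3-byte sequence.
Byte 1: 0xE0 = 11100000, payload 0000 (4 bits).
Byte 2: 0xB8 = 10111000 (10xxxxxx ✓), payload 111000.
Byte 3: 0x88 = 10001000 (10xxxxxx ✓), payload 001000.
Concatenate: 0000111000001000 = 0xE08 (16 bits → U+0E08).

U+0E08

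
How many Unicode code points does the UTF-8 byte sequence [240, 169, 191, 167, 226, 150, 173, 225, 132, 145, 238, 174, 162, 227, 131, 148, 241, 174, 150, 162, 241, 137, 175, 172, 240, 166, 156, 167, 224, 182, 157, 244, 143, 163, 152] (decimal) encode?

Byte at offset 0: 0xF0 = 11110000 → 4-byte char (#1). Advance 4.
Byte at offset 4: 0xE2 = 11100010 → 3-byte char (#2). Advance 3.
Byte at offset 7: 0xE1 = 11100001 → 3-byte char (#3). Advance 3.
Byte at offset 10: 0xEE = 11101110 → 3-byte char (#4). Advance 3.
Byte at offset 13: 0xE3 = 11100011 → 3-byte char (#5). Advance 3.
Byte at offset 16: 0xF1 = 11110001 → 4-byte char (#6). Advance 4.
Byte at offset 20: 0xF1 = 11110001 → 4-byte char (#7). Advance 4.
Byte at offset 24: 0xF0 = 11110000 → 4-byte char (#8). Advance 4.
Byte at offset 28: 0xE0 = 11100000 → 3-byte char (#9). Advance 3.
Byte at offset 31: 0xF4 = 11110100 → 4-byte char (#10). Advance 4.
Reached end at offset 35 after 10 code points.

10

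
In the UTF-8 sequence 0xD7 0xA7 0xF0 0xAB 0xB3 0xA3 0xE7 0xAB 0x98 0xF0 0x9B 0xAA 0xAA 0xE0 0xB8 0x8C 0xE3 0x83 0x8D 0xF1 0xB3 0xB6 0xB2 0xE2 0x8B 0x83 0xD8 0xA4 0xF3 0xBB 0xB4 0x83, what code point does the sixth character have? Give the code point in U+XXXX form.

Offset 0: leading byte 0xD7 = 11010111 → 2-byte char #1 = D7 A7.
Offset 2: leading byte 0xF0 = 11110000 → 4-byte char #2 = F0 AB B3 A3.
Offset 6: leading byte 0xE7 = 11100111 → 3-byte char #3 = E7 AB 98.
Offset 9: leading byte 0xF0 = 11110000 → 4-byte char #4 = F0 9B AA AA.
Offset 13: leading byte 0xE0 = 11100000 → 3-byte char #5 = E0 B8 8C.
Offset 16: leading byte 0xE3 = 11100011 → 3-byte char #6 = E3 83 8D.
Leading byte 0xE3 = 11100011 matches 1110xxxx → 3-byte sequence.
Byte 1: 0xE3 = 11100011, payload 0011 (4 bits).
Byte 2: 0x83 = 10000011 (10xxxxxx ✓), payload 000011.
Byte 3: 0x8D = 10001101 (10xxxxxx ✓), payload 001101.
Concatenate: 0011000011001101 = 0x30CD (16 bits → U+30CD).

U+30CD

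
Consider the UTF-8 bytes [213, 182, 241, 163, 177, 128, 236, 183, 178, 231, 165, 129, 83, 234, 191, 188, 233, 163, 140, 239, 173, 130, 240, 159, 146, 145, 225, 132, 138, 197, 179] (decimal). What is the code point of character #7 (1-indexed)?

Offset 0: leading byte 0xD5 = 11010101 → 2-byte char #1 = D5 B6.
Offset 2: leading byte 0xF1 = 11110001 → 4-byte char #2 = F1 A3 B1 80.
Offset 6: leading byte 0xEC = 11101100 → 3-byte char #3 = EC B7 B2.
Offset 9: leading byte 0xE7 = 11100111 → 3-byte char #4 = E7 A5 81.
Offset 12: leading byte 0x53 = 01010011 → 1-byte char #5 = 53.
Offset 13: leading byte 0xEA = 11101010 → 3-byte char #6 = EA BF BC.
Offset 16: leading byte 0xE9 = 11101001 → 3-byte char #7 = E9 A3 8C.
Leading byte 0xE9 = 11101001 matches 1110xxxx → 3-byte sequence.
Byte 1: 0xE9 = 11101001, payload 1001 (4 bits).
Byte 2: 0xA3 = 10100011 (10xxxxxx ✓), payload 100011.
Byte 3: 0x8C = 10001100 (10xxxxxx ✓), payload 001100.
Concatenate: 1001100011001100 = 0x98CC (16 bits → U+98CC).

U+98CC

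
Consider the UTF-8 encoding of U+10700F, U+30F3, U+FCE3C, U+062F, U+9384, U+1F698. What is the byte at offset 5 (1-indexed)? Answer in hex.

1-indexed offset 5 is 0-indexed offset 4.
U+10700F → 4-byte form F4 87 80 8F at offsets 0–3.
U+30F3 → 3-byte form E3 83 B3 at offsets 4–6.
Offset 4 falls in char 2's range; it's byte 1 of E3 83 B3 = 0xE3.

0xE3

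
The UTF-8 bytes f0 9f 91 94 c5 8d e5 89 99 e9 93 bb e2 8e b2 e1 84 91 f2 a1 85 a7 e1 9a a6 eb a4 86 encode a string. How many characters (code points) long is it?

9

Byte at offset 0: 0xF0 = 11110000 → 4-byte char (#1). Advance 4.
Byte at offset 4: 0xC5 = 11000101 → 2-byte char (#2). Advance 2.
Byte at offset 6: 0xE5 = 11100101 → 3-byte char (#3). Advance 3.
Byte at offset 9: 0xE9 = 11101001 → 3-byte char (#4). Advance 3.
Byte at offset 12: 0xE2 = 11100010 → 3-byte char (#5). Advance 3.
Byte at offset 15: 0xE1 = 11100001 → 3-byte char (#6). Advance 3.
Byte at offset 18: 0xF2 = 11110010 → 4-byte char (#7). Advance 4.
Byte at offset 22: 0xE1 = 11100001 → 3-byte char (#8). Advance 3.
Byte at offset 25: 0xEB = 11101011 → 3-byte char (#9). Advance 3.
Reached end at offset 28 after 9 code points.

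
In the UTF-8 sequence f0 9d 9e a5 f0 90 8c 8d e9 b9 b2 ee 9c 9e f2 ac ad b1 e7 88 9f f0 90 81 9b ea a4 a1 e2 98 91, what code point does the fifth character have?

U+ACB71

Offset 0: leading byte 0xF0 = 11110000 → 4-byte char #1 = F0 9D 9E A5.
Offset 4: leading byte 0xF0 = 11110000 → 4-byte char #2 = F0 90 8C 8D.
Offset 8: leading byte 0xE9 = 11101001 → 3-byte char #3 = E9 B9 B2.
Offset 11: leading byte 0xEE = 11101110 → 3-byte char #4 = EE 9C 9E.
Offset 14: leading byte 0xF2 = 11110010 → 4-byte char #5 = F2 AC AD B1.
Leading byte 0xF2 = 11110010 matches 11110xxx → 4-byte sequence.
Byte 1: 0xF2 = 11110010, payload 010 (3 bits).
Byte 2: 0xAC = 10101100 (10xxxxxx ✓), payload 101100.
Byte 3: 0xAD = 10101101 (10xxxxxx ✓), payload 101101.
Byte 4: 0xB1 = 10110001 (10xxxxxx ✓), payload 110001.
Concatenate: 010101100101101110001 = 0xACB71 (21 bits → U+ACB71).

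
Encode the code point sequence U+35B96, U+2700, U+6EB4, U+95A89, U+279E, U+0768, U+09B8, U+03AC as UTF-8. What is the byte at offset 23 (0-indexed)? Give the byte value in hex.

U+35B96 → 4-byte form F0 B5 AE 96 at offsets 0–3.
U+2700 → 3-byte form E2 9C 80 at offsets 4–6.
U+6EB4 → 3-byte form E6 BA B4 at offsets 7–9.
U+95A89 → 4-byte form F2 95 AA 89 at offsets 10–13.
U+279E → 3-byte form E2 9E 9E at offsets 14–16.
U+0768 → 2-byte form DD A8 at offsets 17–18.
U+09B8 → 3-byte form E0 A6 B8 at offsets 19–21.
U+03AC → 2-byte form CE AC at offsets 22–23.
Offset 23 falls in char 8's range; it's byte 2 of CE AC = 0xAC.

0xAC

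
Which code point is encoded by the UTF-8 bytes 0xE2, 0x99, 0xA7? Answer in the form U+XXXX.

Leading byte 0xE2 = 11100010 matches 1110xxxx → 3-byte sequence.
Byte 1: 0xE2 = 11100010, payload 0010 (4 bits).
Byte 2: 0x99 = 10011001 (10xxxxxx ✓), payload 011001.
Byte 3: 0xA7 = 10100111 (10xxxxxx ✓), payload 100111.
Concatenate: 0010011001100111 = 0x2667 (16 bits → U+2667).

U+2667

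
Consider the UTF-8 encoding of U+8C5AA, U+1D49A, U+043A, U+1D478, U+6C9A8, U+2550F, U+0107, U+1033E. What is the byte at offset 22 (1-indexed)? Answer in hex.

0x8F

1-indexed offset 22 is 0-indexed offset 21.
U+8C5AA → 4-byte form F2 8C 96 AA at offsets 0–3.
U+1D49A → 4-byte form F0 9D 92 9A at offsets 4–7.
U+043A → 2-byte form D0 BA at offsets 8–9.
U+1D478 → 4-byte form F0 9D 91 B8 at offsets 10–13.
U+6C9A8 → 4-byte form F1 AC A6 A8 at offsets 14–17.
U+2550F → 4-byte form F0 A5 94 8F at offsets 18–21.
Offset 21 falls in char 6's range; it's byte 4 of F0 A5 94 8F = 0x8F.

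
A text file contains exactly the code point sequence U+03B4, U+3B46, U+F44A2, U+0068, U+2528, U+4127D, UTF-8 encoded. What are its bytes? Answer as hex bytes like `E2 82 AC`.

CE B4 E3 AD 86 F3 B4 92 A2 68 E2 94 A8 F1 81 89 BD

U+03B4: 2-byte form → CE B4.
U+3B46: 3-byte form → E3 AD 86.
U+F44A2: 4-byte form → F3 B4 92 A2.
U+0068: 1-byte form → 68.
U+2528: 3-byte form → E2 94 A8.
U+4127D: 4-byte form → F1 81 89 BD.
Concatenated (17 bytes): CE B4 E3 AD 86 F3 B4 92 A2 68 E2 94 A8 F1 81 89 BD.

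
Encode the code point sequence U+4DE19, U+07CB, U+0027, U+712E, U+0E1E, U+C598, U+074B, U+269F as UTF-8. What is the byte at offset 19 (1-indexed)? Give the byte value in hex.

0xE2

1-indexed offset 19 is 0-indexed offset 18.
U+4DE19 → 4-byte form F1 8D B8 99 at offsets 0–3.
U+07CB → 2-byte form DF 8B at offsets 4–5.
U+0027 → 1-byte form 27 at offsets 6–6.
U+712E → 3-byte form E7 84 AE at offsets 7–9.
U+0E1E → 3-byte form E0 B8 9E at offsets 10–12.
U+C598 → 3-byte form EC 96 98 at offsets 13–15.
U+074B → 2-byte form DD 8B at offsets 16–17.
U+269F → 3-byte form E2 9A 9F at offsets 18–20.
Offset 18 falls in char 8's range; it's byte 1 of E2 9A 9F = 0xE2.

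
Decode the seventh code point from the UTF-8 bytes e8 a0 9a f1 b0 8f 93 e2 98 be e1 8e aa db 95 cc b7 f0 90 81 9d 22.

U+1005D

Offset 0: leading byte 0xE8 = 11101000 → 3-byte char #1 = E8 A0 9A.
Offset 3: leading byte 0xF1 = 11110001 → 4-byte char #2 = F1 B0 8F 93.
Offset 7: leading byte 0xE2 = 11100010 → 3-byte char #3 = E2 98 BE.
Offset 10: leading byte 0xE1 = 11100001 → 3-byte char #4 = E1 8E AA.
Offset 13: leading byte 0xDB = 11011011 → 2-byte char #5 = DB 95.
Offset 15: leading byte 0xCC = 11001100 → 2-byte char #6 = CC B7.
Offset 17: leading byte 0xF0 = 11110000 → 4-byte char #7 = F0 90 81 9D.
Leading byte 0xF0 = 11110000 matches 11110xxx → 4-byte sequence.
Byte 1: 0xF0 = 11110000, payload 000 (3 bits).
Byte 2: 0x90 = 10010000 (10xxxxxx ✓), payload 010000.
Byte 3: 0x81 = 10000001 (10xxxxxx ✓), payload 000001.
Byte 4: 0x9D = 10011101 (10xxxxxx ✓), payload 011101.
Concatenate: 000010000000001011101 = 0x1005D (21 bits → U+1005D).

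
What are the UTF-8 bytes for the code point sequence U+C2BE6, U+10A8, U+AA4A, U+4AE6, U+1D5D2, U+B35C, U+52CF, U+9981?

U+C2BE6: 4-byte form → F3 82 AF A6.
U+10A8: 3-byte form → E1 82 A8.
U+AA4A: 3-byte form → EA A9 8A.
U+4AE6: 3-byte form → E4 AB A6.
U+1D5D2: 4-byte form → F0 9D 97 92.
U+B35C: 3-byte form → EB 8D 9C.
U+52CF: 3-byte form → E5 8B 8F.
U+9981: 3-byte form → E9 A6 81.
Concatenated (26 bytes): F3 82 AF A6 E1 82 A8 EA A9 8A E4 AB A6 F0 9D 97 92 EB 8D 9C E5 8B 8F E9 A6 81.

F3 82 AF A6 E1 82 A8 EA A9 8A E4 AB A6 F0 9D 97 92 EB 8D 9C E5 8B 8F E9 A6 81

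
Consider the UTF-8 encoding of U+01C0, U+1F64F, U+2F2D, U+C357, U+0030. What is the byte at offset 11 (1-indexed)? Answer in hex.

0x8D

1-indexed offset 11 is 0-indexed offset 10.
U+01C0 → 2-byte form C7 80 at offsets 0–1.
U+1F64F → 4-byte form F0 9F 99 8F at offsets 2–5.
U+2F2D → 3-byte form E2 BC AD at offsets 6–8.
U+C357 → 3-byte form EC 8D 97 at offsets 9–11.
Offset 10 falls in char 4's range; it's byte 2 of EC 8D 97 = 0x8D.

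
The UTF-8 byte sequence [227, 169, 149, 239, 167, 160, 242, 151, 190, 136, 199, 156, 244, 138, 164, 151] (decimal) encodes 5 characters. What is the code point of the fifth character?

Offset 0: leading byte 0xE3 = 11100011 → 3-byte char #1 = E3 A9 95.
Offset 3: leading byte 0xEF = 11101111 → 3-byte char #2 = EF A7 A0.
Offset 6: leading byte 0xF2 = 11110010 → 4-byte char #3 = F2 97 BE 88.
Offset 10: leading byte 0xC7 = 11000111 → 2-byte char #4 = C7 9C.
Offset 12: leading byte 0xF4 = 11110100 → 4-byte char #5 = F4 8A A4 97.
Leading byte 0xF4 = 11110100 matches 11110xxx → 4-byte sequence.
Byte 1: 0xF4 = 11110100, payload 100 (3 bits).
Byte 2: 0x8A = 10001010 (10xxxxxx ✓), payload 001010.
Byte 3: 0xA4 = 10100100 (10xxxxxx ✓), payload 100100.
Byte 4: 0x97 = 10010111 (10xxxxxx ✓), payload 010111.
Concatenate: 100001010100100010111 = 0x10A917 (21 bits → U+10A917).

U+10A917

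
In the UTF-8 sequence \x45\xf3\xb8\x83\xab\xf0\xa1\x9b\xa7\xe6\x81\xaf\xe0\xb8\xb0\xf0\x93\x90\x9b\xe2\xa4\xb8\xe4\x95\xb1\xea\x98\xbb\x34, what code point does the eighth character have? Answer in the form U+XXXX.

U+4571

Offset 0: leading byte 0x45 = 01000101 → 1-byte char #1 = 45.
Offset 1: leading byte 0xF3 = 11110011 → 4-byte char #2 = F3 B8 83 AB.
Offset 5: leading byte 0xF0 = 11110000 → 4-byte char #3 = F0 A1 9B A7.
Offset 9: leading byte 0xE6 = 11100110 → 3-byte char #4 = E6 81 AF.
Offset 12: leading byte 0xE0 = 11100000 → 3-byte char #5 = E0 B8 B0.
Offset 15: leading byte 0xF0 = 11110000 → 4-byte char #6 = F0 93 90 9B.
Offset 19: leading byte 0xE2 = 11100010 → 3-byte char #7 = E2 A4 B8.
Offset 22: leading byte 0xE4 = 11100100 → 3-byte char #8 = E4 95 B1.
Leading byte 0xE4 = 11100100 matches 1110xxxx → 3-byte sequence.
Byte 1: 0xE4 = 11100100, payload 0100 (4 bits).
Byte 2: 0x95 = 10010101 (10xxxxxx ✓), payload 010101.
Byte 3: 0xB1 = 10110001 (10xxxxxx ✓), payload 110001.
Concatenate: 0100010101110001 = 0x4571 (16 bits → U+4571).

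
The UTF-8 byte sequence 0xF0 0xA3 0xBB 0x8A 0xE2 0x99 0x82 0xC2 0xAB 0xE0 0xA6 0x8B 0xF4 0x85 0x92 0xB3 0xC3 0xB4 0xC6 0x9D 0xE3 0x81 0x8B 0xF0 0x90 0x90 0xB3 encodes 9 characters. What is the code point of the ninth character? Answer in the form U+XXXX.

U+10433

Offset 0: leading byte 0xF0 = 11110000 → 4-byte char #1 = F0 A3 BB 8A.
Offset 4: leading byte 0xE2 = 11100010 → 3-byte char #2 = E2 99 82.
Offset 7: leading byte 0xC2 = 11000010 → 2-byte char #3 = C2 AB.
Offset 9: leading byte 0xE0 = 11100000 → 3-byte char #4 = E0 A6 8B.
Offset 12: leading byte 0xF4 = 11110100 → 4-byte char #5 = F4 85 92 B3.
Offset 16: leading byte 0xC3 = 11000011 → 2-byte char #6 = C3 B4.
Offset 18: leading byte 0xC6 = 11000110 → 2-byte char #7 = C6 9D.
Offset 20: leading byte 0xE3 = 11100011 → 3-byte char #8 = E3 81 8B.
Offset 23: leading byte 0xF0 = 11110000 → 4-byte char #9 = F0 90 90 B3.
Leading byte 0xF0 = 11110000 matches 11110xxx → 4-byte sequence.
Byte 1: 0xF0 = 11110000, payload 000 (3 bits).
Byte 2: 0x90 = 10010000 (10xxxxxx ✓), payload 010000.
Byte 3: 0x90 = 10010000 (10xxxxxx ✓), payload 010000.
Byte 4: 0xB3 = 10110011 (10xxxxxx ✓), payload 110011.
Concatenate: 000010000010000110011 = 0x10433 (21 bits → U+10433).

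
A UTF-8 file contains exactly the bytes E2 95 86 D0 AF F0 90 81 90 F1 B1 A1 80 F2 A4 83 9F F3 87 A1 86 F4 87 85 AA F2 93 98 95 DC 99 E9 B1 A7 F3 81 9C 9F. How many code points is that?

Byte at offset 0: 0xE2 = 11100010 → 3-byte char (#1). Advance 3.
Byte at offset 3: 0xD0 = 11010000 → 2-byte char (#2). Advance 2.
Byte at offset 5: 0xF0 = 11110000 → 4-byte char (#3). Advance 4.
Byte at offset 9: 0xF1 = 11110001 → 4-byte char (#4). Advance 4.
Byte at offset 13: 0xF2 = 11110010 → 4-byte char (#5). Advance 4.
Byte at offset 17: 0xF3 = 11110011 → 4-byte char (#6). Advance 4.
Byte at offset 21: 0xF4 = 11110100 → 4-byte char (#7). Advance 4.
Byte at offset 25: 0xF2 = 11110010 → 4-byte char (#8). Advance 4.
Byte at offset 29: 0xDC = 11011100 → 2-byte char (#9). Advance 2.
Byte at offset 31: 0xE9 = 11101001 → 3-byte char (#10). Advance 3.
Byte at offset 34: 0xF3 = 11110011 → 4-byte char (#11). Advance 4.
Reached end at offset 38 after 11 code points.

11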